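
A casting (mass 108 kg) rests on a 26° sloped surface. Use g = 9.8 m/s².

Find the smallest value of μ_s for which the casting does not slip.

μ_s,min ≈ 0.488

At the slip threshold m g sin θ = μ_s m g cos θ, so μ_s,min = tan θ.
μ_s,min = tan 26° = 0.488.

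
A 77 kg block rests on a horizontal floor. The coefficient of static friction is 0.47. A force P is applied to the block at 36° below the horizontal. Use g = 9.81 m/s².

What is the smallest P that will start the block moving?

P ≈ 666 N

N = m g + P sin α (the push presses the block into the horizontal floor).
At impending slip, P cos α = μ_s N = μ_s (m g + P sin α).
Solving: P (cos α − μ_s sin α) = μ_s m g → P = 0.47×755/(cos 36° − 0.47 sin 36°) = 355/0.5328 = 666 N.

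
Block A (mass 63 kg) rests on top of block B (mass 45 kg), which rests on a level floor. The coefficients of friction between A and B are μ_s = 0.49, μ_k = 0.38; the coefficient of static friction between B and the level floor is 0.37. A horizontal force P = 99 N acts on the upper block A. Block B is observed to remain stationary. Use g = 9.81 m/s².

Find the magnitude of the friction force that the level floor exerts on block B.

Between the blocks, N₁ = m_A g = 618 N.
So the A–B interface can sustain at most μ_s N₁ = 302.8 N of static friction.
Since P = 99 N ≤ 302.8 N, A does not slip on B; friction on A equals P = 99 N.
B experiences an equal 99 N forward from A (third law). B is in equilibrium, so the floor supplies f₂ = 99 N of static friction (limit μ_s(m_A+m_B)g = 392 N, not exceeded).

f ≈ 99 N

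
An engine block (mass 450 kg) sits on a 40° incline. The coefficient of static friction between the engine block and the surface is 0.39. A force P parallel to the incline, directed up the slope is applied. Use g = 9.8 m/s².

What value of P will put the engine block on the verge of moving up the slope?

At impending motion up the slope, friction acts down-slope at its limit: f = μ_s N.
P is parallel to the surface, so N = m g cos θ = 3380 N.
Along the incline: P = m g sin θ + μ_s N = 2830 + 0.39×3380 = 4150 N.

P ≈ 4150 N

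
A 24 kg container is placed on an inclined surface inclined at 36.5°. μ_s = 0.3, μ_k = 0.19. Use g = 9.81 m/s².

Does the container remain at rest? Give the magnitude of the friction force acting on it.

N = m g cos θ = 189 N.
Down-slope weight component: m g sin θ = 140 N.
μ_s N = 56.8 N.
140 > 56.8 N, so it slides; kinetic friction f = μ_k N = 0.19×189 = 36 N.

f ≈ 36 N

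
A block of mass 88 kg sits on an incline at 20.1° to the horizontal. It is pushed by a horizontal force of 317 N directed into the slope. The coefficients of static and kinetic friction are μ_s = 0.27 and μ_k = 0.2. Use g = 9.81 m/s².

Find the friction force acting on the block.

Normal direction: N = m g cos θ + P sin θ = 919.6 N.
Along the incline, the net driving force (taking up-slope positive) is P cos θ − m g sin θ = 297.7 − 296.7 = 1.018 N, so equilibrium requires friction f = -1.018 N (down-slope).
Maximum static friction: μ_s N = 0.27 × 919.6 = 248.3 N.
Since 1.018 N is within the 248.3 N limit, the block stays put and friction is exactly 1.02 N.

f ≈ 1.02 N (down the incline)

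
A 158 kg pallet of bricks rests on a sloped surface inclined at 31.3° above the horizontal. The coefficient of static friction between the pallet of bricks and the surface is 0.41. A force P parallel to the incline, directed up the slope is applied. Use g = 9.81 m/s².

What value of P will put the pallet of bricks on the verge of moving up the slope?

At impending motion up the slope, friction acts down-slope at its limit: f = μ_s N.
P is parallel to the surface, so N = m g cos θ = 1320 N.
Along the incline: P = m g sin θ + μ_s N = 805 + 0.41×1320 = 1350 N.

P ≈ 1350 N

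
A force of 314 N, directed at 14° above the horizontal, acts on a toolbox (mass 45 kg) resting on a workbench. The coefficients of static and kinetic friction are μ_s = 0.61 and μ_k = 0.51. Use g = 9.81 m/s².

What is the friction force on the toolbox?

The vertical component of P reduces the normal force: N = m g − P sin α = 441.5 − 75.96 = 365.5 N.
The horizontal driving force is P cos α = 304.7 N, so equilibrium needs friction f = 304.7 N.
μ_s N = 0.61 × 365.5 = 222.9 N.
304.7 > 222.9 N → the toolbox slides; f = μ_k N = 0.51×365.5 = 186 N.

f ≈ 186 N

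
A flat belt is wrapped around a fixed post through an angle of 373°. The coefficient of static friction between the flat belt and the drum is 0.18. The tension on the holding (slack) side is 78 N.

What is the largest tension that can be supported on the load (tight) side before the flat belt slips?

T_max ≈ 252 N

At impending slip the capstan equation gives T₂/T₁ = e^{μβ} with β in radians.
β = 373° × π/180 = 6.51 rad.
e^{μβ} = e^{0.18×6.51} = 3.228.
T₂ = T₁ · e^{μβ} = 78 × 3.228 = 252 N.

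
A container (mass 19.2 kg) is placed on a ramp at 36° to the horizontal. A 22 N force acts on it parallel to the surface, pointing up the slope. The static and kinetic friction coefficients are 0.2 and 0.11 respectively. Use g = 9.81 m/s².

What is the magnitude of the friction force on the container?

f ≈ 16.8 N (up the incline)

Perpendicular to the surface, N = m g cos θ = 19.2·9.81·cos 36° = 152.4 N.
For equilibrium along the incline the friction force must supply f = m g sin θ − P = 110.7 − 22 = 88.71 N (positive meaning up-slope).
Static friction can supply at most μ_s N = 30.48 N.
|88.71| exceeds 30.48 N, so the container slips down-slope; friction is kinetic, f = μ_k N = 0.11×152.4 = 16.8 N.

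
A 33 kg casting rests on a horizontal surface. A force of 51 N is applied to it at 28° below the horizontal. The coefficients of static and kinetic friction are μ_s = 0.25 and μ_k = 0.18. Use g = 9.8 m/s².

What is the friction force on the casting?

f ≈ 45 N

The vertical component of P adds to the normal force: N = m g + P sin α = 323.4 + 23.94 = 347.3 N.
Horizontally, friction must balance P cos α = 45.03 N.
μ_s N = 0.25 × 347.3 = 86.84 N.
45.03 ≤ 86.84 N → static; friction equals the required 45 N.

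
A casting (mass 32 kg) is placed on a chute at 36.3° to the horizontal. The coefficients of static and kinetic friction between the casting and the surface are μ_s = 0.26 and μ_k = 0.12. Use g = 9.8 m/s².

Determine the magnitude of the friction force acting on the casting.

f ≈ 30.3 N (up the incline)

Perpendicular to the surface, N = m g cos θ = 32·9.8·cos 36.3° = 252.7 N.
For equilibrium along the incline, friction must balance the weight component: f = m g sin θ = 185.7 N up the slope.
The static-friction ceiling is μ_s N = 0.26 × 252.7 = 65.71 N.
|185.7| exceeds 65.71 N, so the casting slips down-slope; friction is kinetic, f = μ_k N = 0.12×252.7 = 30.3 N.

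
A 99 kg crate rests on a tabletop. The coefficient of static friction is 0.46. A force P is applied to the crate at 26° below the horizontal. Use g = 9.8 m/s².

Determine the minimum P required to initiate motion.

P ≈ 640 N

N = m g + P sin α (the push presses the crate into the tabletop).
At impending slip, P cos α = μ_s N = μ_s (m g + P sin α).
Solving: P (cos α − μ_s sin α) = μ_s m g → P = 0.46×970/(cos 26° − 0.46 sin 26°) = 446/0.6971 = 640 N.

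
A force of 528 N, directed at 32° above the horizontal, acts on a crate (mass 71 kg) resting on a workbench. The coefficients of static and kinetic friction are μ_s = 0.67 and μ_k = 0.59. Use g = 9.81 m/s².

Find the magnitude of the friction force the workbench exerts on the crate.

f ≈ 246 N

N = m g − P sin α = 696.5 − 528×sin 32° = 416.7 N.
For equilibrium, f = P cos α = 528×cos 32° = 447.8 N.
The static-friction limit is μ_s N = 279.2 N.
447.8 > 279.2 N → the crate slides; f = μ_k N = 0.59×416.7 = 246 N.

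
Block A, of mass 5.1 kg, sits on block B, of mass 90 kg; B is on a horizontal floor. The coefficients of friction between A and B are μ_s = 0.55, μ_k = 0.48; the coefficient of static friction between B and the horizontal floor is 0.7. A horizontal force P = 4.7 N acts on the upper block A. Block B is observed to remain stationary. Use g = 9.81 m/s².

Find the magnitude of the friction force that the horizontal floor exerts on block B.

The normal force B exerts on A is simply A's weight, N₁ = 50.03 N.
So the A–B interface can sustain at most μ_s N₁ = 27.52 N of static friction.
P = 4.7 N is within that limit, so A and B move together (both at rest); the A–B friction is simply f₁ = P = 4.7 N.
B experiences an equal 4.7 N forward from A (third law). B is in equilibrium, so the floor supplies f₂ = 4.7 N of static friction (limit μ_s(m_A+m_B)g = 653.1 N, not exceeded).

f ≈ 4.7 N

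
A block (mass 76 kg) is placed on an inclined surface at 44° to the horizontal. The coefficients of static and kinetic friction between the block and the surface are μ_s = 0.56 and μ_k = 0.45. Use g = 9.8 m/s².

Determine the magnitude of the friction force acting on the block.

Normal force: N = m g cos θ = 76 × 9.8 × cos 44° = 535.8 N.
Along the slope the weight component is m g sin θ = 517.4 N; friction must supply exactly this, acting up-slope.
Maximum static friction available: μ_s N = 0.56 × 535.8 = 300 N.
|517.4| exceeds 300 N, so the block slips down-slope; friction is kinetic, f = μ_k N = 0.45×535.8 = 241 N.

f ≈ 241 N (up the incline)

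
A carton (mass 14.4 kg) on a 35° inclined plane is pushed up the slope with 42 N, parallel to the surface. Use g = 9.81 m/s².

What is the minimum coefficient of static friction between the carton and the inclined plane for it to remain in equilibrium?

N = m g cos θ = 115.7 N.
Friction must make up the shortfall along the incline: f = m g sin θ − P = 81.03 − 42 = 39.03 N.
At the threshold f = μ_s N, so μ_s,min = 39.03/115.7 = 0.337.

μ_s,min ≈ 0.337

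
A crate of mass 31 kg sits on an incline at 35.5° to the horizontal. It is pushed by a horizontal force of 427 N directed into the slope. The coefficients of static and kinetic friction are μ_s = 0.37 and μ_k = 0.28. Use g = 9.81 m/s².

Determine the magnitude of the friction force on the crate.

Resolve perpendicular to the incline: N = m g cos θ + P sin θ = 31×9.81×cos 35.5° + 427×sin 35.5° = 495.5 N.
Along the incline, the net driving force (taking up-slope positive) is P cos θ − m g sin θ = 347.6 − 176.6 = 171 N, so equilibrium requires friction f = -171 N (down-slope).
Maximum static friction: μ_s N = 0.37 × 495.5 = 183.4 N.
Since 171 N is within the 183.4 N limit, the crate stays put and friction is exactly 171 N.

f ≈ 171 N (down the incline)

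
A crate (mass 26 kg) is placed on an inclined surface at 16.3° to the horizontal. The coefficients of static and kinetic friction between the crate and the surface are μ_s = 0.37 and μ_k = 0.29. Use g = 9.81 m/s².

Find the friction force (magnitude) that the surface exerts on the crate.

f ≈ 71.6 N (up the incline)

Normal force: N = m g cos θ = 26 × 9.81 × cos 16.3° = 244.8 N.
For equilibrium along the incline, friction must balance the weight component: f = m g sin θ = 71.59 N up the slope.
The static-friction ceiling is μ_s N = 0.37 × 244.8 = 90.58 N.
Since |71.59| ≤ 90.58 N, no slip — friction simply equals what equilibrium demands.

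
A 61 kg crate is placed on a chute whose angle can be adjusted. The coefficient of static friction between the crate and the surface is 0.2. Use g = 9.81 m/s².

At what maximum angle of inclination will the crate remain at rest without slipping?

At the slip threshold, m g sin θ = μ_s · m g cos θ, so tan θ = μ_s.
θ_max = arctan(0.2) = 11.3°.

θ_max ≈ 11.3°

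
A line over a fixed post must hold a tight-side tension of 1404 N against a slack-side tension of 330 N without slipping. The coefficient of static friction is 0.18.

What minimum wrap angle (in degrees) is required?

T₂/T₁ = e^{μβ} → β = ln(T₂/T₁)/μ.
β = ln(1404/330)/0.18 = 1.448/0.18 = 8.044 rad.
In degrees: β = 8.044 × 180/π = 461°.

β_min ≈ 461°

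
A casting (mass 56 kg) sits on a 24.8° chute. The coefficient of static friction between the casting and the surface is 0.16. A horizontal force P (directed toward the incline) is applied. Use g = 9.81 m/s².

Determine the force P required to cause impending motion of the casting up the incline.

At impending motion up the slope, friction acts down-slope at its limit: f = μ_s N.
Perpendicular to the incline: N = m g cos θ + P sin θ.
Along the incline: P cos θ = m g sin θ + μ_s N = m g sin θ + μ_s (m g cos θ + P sin θ).
Solving, P (cos θ − μ_s sin θ) = m g (sin θ + μ_s cos θ), so P = 56×9.81×(sin 24.8° + 0.16 cos 24.8°)/(cos 24.8° − 0.16 sin 24.8°) = 549×0.5647/0.8407 = 369 N.

P ≈ 369 N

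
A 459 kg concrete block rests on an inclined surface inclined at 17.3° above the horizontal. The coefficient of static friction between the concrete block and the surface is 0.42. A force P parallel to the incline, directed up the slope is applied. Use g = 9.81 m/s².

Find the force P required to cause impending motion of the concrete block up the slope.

At impending motion up the slope, friction acts down-slope at its limit: f = μ_s N.
P is parallel to the surface, so N = m g cos θ = 4300 N.
Along the incline: P = m g sin θ + μ_s N = 1340 + 0.42×4300 = 3140 N.

P ≈ 3140 N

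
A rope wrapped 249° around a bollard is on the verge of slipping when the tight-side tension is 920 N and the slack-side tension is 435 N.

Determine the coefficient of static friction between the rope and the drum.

T₂/T₁ = e^{μβ} → μ = ln(T₂/T₁)/β.
β = 249° = 4.346 rad.
μ = ln(920/435)/4.346 = ln(2.115)/4.346 = 0.172.

μ ≈ 0.172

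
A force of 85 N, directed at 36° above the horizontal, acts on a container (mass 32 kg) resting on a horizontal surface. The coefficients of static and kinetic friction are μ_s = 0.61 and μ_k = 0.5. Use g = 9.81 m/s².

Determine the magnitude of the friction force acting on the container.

f ≈ 68.8 N

The vertical component of P reduces the normal force: N = m g − P sin α = 313.9 − 49.96 = 264 N.
Horizontally, friction must balance P cos α = 68.77 N.
μ_s N = 0.61 × 264 = 161 N.
68.77 ≤ 161 N → static; friction equals the required 68.8 N.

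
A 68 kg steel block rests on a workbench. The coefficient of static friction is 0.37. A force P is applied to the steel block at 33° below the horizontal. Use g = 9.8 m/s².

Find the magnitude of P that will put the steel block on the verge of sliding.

P ≈ 387 N

N = m g + P sin α (the push presses the steel block into the workbench).
At impending slip, P cos α = μ_s N = μ_s (m g + P sin α).
Solving: P (cos α − μ_s sin α) = μ_s m g → P = 0.37×666/(cos 33° − 0.37 sin 33°) = 247/0.6372 = 387 N.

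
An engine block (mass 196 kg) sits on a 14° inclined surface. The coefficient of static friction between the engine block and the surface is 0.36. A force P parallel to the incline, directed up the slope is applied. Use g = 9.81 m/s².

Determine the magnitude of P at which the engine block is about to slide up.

At impending motion up the slope, friction acts down-slope at its limit: f = μ_s N.
P is parallel to the surface, so N = m g cos θ = 1870 N.
Along the incline: P = m g sin θ + μ_s N = 465 + 0.36×1870 = 1140 N.

P ≈ 1140 N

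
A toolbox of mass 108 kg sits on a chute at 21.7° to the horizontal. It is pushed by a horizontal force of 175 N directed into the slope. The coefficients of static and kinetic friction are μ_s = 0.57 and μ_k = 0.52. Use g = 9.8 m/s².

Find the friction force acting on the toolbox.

f ≈ 229 N (up the incline)

Normal direction: N = m g cos θ + P sin θ = 1048 N.
Along the incline, the net driving force (taking up-slope positive) is P cos θ − m g sin θ = 162.6 − 391.3 = -228.7 N, so equilibrium requires friction f = 228.7 N (up-slope).
Maximum static friction: μ_s N = 0.57 × 1048 = 597.4 N.
|f_req| = 228.7 ≤ 597.4 N → the toolbox is in equilibrium; friction equals the required value.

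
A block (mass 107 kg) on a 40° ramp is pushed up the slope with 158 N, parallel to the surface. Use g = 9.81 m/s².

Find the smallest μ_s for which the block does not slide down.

μ_s,min ≈ 0.643

N = m g cos θ = 804.1 N.
Friction must make up the shortfall along the incline: f = m g sin θ − P = 674.7 − 158 = 516.7 N.
At the threshold f = μ_s N, so μ_s,min = 516.7/804.1 = 0.643.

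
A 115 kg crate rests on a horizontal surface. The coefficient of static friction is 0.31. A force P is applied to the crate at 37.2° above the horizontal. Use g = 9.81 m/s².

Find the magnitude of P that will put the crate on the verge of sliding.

P ≈ 355 N

N = m g − P sin α (the pull lifts the crate).
At impending slip, P cos α = μ_s N = μ_s (m g − P sin α).
Solving: P (cos α + μ_s sin α) = μ_s m g → P = 0.31×1130/(cos 37.2° + 0.31 sin 37.2°) = 350/0.984 = 355 N.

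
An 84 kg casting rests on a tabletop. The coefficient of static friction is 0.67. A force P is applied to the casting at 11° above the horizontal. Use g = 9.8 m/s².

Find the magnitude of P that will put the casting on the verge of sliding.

N = m g − P sin α (the pull lifts the casting).
At impending slip, P cos α = μ_s N = μ_s (m g − P sin α).
Solving: P (cos α + μ_s sin α) = μ_s m g → P = 0.67×823/(cos 11° + 0.67 sin 11°) = 552/1.109 = 497 N.

P ≈ 497 N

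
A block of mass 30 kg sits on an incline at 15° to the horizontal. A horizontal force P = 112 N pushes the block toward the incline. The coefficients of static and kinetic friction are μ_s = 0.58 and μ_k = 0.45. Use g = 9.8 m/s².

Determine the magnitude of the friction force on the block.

f ≈ 32.1 N (down the incline)

The horizontal push has a component P sin θ into the surface, so N = m g cos θ + P sin θ = 284 + 28.99 = 313 N.
Parallel to the incline: P cos θ − m g sin θ = 108.2 − 76.09 = 32.09 N; the friction needed to balance this is 32.09 N acting down the slope.
The limit of static friction is μ_s N = 181.5 N.
Since 32.09 N is within the 181.5 N limit, the block stays put and friction is exactly 32.1 N.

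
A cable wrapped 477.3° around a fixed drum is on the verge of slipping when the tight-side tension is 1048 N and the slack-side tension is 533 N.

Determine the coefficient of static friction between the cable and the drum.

μ ≈ 0.0812

T₂/T₁ = e^{μβ} → μ = ln(T₂/T₁)/β.
β = 477.3° = 8.33 rad.
μ = ln(1048/533)/8.33 = ln(1.966)/8.33 = 0.0812.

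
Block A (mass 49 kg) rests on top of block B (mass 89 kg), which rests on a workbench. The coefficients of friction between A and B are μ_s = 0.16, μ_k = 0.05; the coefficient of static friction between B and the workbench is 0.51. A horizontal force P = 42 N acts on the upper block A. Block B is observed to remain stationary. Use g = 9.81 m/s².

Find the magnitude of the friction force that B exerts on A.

Normal force at the A–B interface: N₁ = m_A g = 480.7 N.
Maximum static friction on A from B: μ_s N₁ = 0.16×480.7 = 76.91 N.
P = 42 N is within that limit, so A and B move together (both at rest); the A–B friction is simply f₁ = P = 42 N.
By Newton's third law B feels 42 N forward from A. With B stationary, the floor's static friction on B balances it: f₂ = 42 N (well within μ_s(m_A+m_B)g = 690.4 N).

f ≈ 42 N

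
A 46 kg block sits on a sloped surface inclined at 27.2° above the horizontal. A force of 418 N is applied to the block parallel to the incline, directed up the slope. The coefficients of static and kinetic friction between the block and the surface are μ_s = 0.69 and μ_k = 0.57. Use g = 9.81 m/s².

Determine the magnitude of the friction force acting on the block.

Perpendicular to the surface, N = m g cos θ = 46·9.81·cos 27.2° = 401.4 N.
The friction needed for equilibrium is m g sin θ − P = 206.3 − 418 = -211.7 N, measured positive up-slope.
The static-friction ceiling is μ_s N = 0.69 × 401.4 = 276.9 N.
Since |-211.7| ≤ 276.9 N, the block remains in static equilibrium and friction takes exactly the required value.

f ≈ 212 N (down the incline)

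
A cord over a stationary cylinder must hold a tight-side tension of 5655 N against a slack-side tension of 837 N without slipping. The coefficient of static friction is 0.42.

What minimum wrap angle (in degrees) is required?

β_min ≈ 261°

T₂/T₁ = e^{μβ} → β = ln(T₂/T₁)/μ.
β = ln(5655/837)/0.42 = 1.91/0.42 = 4.549 rad.
In degrees: β = 4.549 × 180/π = 261°.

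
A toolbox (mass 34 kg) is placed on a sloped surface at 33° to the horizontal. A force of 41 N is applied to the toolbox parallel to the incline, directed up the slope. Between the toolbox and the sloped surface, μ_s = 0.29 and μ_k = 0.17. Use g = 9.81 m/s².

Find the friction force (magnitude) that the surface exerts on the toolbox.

f ≈ 47.6 N (up the incline)

Normal force: N = m g cos θ = 34 × 9.81 × cos 33° = 279.7 N.
Parallel to the incline, ΣF = 0 gives f = m g sin θ − P = 181.7 − 41 = 140.7 N (up-slope positive).
Maximum static friction available: μ_s N = 0.29 × 279.7 = 81.12 N.
Since |140.7| > 81.12 N, static friction cannot hold it; the toolbox slides down the incline and kinetic friction applies: f = μ_k N = 0.17 × 279.7 = 47.6 N.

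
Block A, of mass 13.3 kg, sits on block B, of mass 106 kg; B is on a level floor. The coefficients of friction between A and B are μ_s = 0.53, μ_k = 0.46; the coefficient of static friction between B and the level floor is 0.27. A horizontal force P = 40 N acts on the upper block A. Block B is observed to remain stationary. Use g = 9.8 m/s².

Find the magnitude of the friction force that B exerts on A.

f ≈ 40 N

Normal force at the A–B interface: N₁ = m_A g = 130.3 N.
So the A–B interface can sustain at most μ_s N₁ = 69.08 N of static friction.
P = 40 N is within that limit, so A and B move together (both at rest); the A–B friction is simply f₁ = P = 40 N.
By Newton's third law B feels 40 N forward from A. With B stationary, the floor's static friction on B balances it: f₂ = 40 N (well within μ_s(m_A+m_B)g = 315.7 N).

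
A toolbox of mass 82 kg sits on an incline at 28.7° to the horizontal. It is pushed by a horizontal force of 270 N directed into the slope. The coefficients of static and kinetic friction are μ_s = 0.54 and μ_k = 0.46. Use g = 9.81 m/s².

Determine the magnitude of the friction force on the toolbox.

f ≈ 149 N (up the incline)

The horizontal push has a component P sin θ into the surface, so N = m g cos θ + P sin θ = 705.6 + 129.7 = 835.3 N.
Parallel to the incline: P cos θ − m g sin θ = 236.8 − 386.3 = -149.5 N; the friction needed to balance this is 149.5 N acting up the slope.
The limit of static friction is μ_s N = 451 N.
|f_req| = 149.5 ≤ 451 N → the toolbox is in equilibrium; friction equals the required value.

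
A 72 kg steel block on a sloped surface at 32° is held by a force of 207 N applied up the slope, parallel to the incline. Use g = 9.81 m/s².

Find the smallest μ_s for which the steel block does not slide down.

μ_s,min ≈ 0.279

N = m g cos θ = 599 N.
Friction must make up the shortfall along the incline: f = m g sin θ − P = 374.3 − 207 = 167.3 N.
At the threshold f = μ_s N, so μ_s,min = 167.3/599 = 0.279.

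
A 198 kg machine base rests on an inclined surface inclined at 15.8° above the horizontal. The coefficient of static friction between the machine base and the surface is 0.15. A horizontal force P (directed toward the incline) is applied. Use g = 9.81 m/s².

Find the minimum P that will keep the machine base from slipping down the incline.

The machine base tends to slide down (tan θ > μ_s), so at the point of impending slip friction acts up-slope at its limit: f = μ_s N.
Perpendicular to the incline: N = m g cos θ + P sin θ.
Along the incline: P cos θ + μ_s N = m g sin θ, i.e. P cos θ + μ_s (m g cos θ + P sin θ) = m g sin θ.
Solving, P (cos θ + μ_s sin θ) = m g (sin θ − μ_s cos θ), so P = 1940×0.1279/1.003 = 248 N.

P_min ≈ 248 N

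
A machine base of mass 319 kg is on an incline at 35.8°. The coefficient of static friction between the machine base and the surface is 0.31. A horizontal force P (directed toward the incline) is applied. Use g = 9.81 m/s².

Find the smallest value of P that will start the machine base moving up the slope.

P ≈ 4160 N

At impending motion up the slope, friction acts down-slope at its limit: f = μ_s N.
Perpendicular to the incline: N = m g cos θ + P sin θ.
Along the incline: P cos θ = m g sin θ + μ_s N = m g sin θ + μ_s (m g cos θ + P sin θ).
Solving, P (cos θ − μ_s sin θ) = m g (sin θ + μ_s cos θ), so P = 319×9.81×(sin 35.8° + 0.31 cos 35.8°)/(cos 35.8° − 0.31 sin 35.8°) = 3130×0.8364/0.6297 = 4160 N.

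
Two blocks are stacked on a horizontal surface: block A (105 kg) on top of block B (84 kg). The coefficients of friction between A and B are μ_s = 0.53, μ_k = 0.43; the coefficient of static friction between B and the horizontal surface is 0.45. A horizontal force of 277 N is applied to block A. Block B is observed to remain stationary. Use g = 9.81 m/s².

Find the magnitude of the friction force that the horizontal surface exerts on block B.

The normal force B exerts on A is simply A's weight, N₁ = 1030 N.
Maximum static friction on A from B: μ_s N₁ = 0.53×1030 = 545.9 N.
P = 277 N is within that limit, so A and B move together (both at rest); the A–B friction is simply f₁ = P = 277 N.
B experiences an equal 277 N forward from A (third law). B is in equilibrium, so the floor supplies f₂ = 277 N of static friction (limit μ_s(m_A+m_B)g = 834.3 N, not exceeded).

f ≈ 277 N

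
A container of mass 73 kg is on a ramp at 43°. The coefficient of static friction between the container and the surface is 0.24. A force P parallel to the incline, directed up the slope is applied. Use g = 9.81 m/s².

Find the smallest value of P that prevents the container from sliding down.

P_min ≈ 363 N

The container tends to slide down (tan θ > μ_s), so at the point of impending slip friction acts up-slope at its limit: f = μ_s N.
P is parallel to the surface, so N = m g cos θ = 524 N.
Along the incline: P + μ_s N = m g sin θ, so P = 488 − 0.24×524 = 363 N.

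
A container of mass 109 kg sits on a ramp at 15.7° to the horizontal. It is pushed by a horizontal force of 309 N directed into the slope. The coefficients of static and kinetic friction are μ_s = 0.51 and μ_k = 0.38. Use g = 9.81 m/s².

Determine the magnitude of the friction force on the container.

f ≈ 8.12 N (down the incline)

Normal direction: N = m g cos θ + P sin θ = 1113 N.
Parallel to the incline: P cos θ − m g sin θ = 297.5 − 289.4 = 8.121 N; the friction needed to balance this is 8.121 N acting down the slope.
The limit of static friction is μ_s N = 567.6 N.
Since 8.121 N is within the 567.6 N limit, the container stays put and friction is exactly 8.12 N.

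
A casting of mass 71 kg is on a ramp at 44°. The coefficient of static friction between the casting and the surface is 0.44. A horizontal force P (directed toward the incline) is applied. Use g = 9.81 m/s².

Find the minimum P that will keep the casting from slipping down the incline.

P_min ≈ 257 N

The casting tends to slide down (tan θ > μ_s), so at the point of impending slip friction acts up-slope at its limit: f = μ_s N.
Perpendicular to the incline: N = m g cos θ + P sin θ.
Along the incline: P cos θ + μ_s N = m g sin θ, i.e. P cos θ + μ_s (m g cos θ + P sin θ) = m g sin θ.
Solving, P (cos θ + μ_s sin θ) = m g (sin θ − μ_s cos θ), so P = 697×0.3781/1.025 = 257 N.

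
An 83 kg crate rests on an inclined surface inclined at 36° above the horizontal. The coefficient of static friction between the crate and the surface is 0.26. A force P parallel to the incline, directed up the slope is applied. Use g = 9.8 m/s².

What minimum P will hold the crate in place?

The crate tends to slide down (tan θ > μ_s), so at the point of impending slip friction acts up-slope at its limit: f = μ_s N.
P is parallel to the surface, so N = m g cos θ = 658 N.
Along the incline: P + μ_s N = m g sin θ, so P = 478 − 0.26×658 = 307 N.

P_min ≈ 307 N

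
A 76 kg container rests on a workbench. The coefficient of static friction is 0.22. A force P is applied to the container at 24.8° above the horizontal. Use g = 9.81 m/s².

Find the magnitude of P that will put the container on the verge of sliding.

P ≈ 164 N

N = m g − P sin α (the pull lifts the container).
At impending slip, P cos α = μ_s N = μ_s (m g − P sin α).
Solving: P (cos α + μ_s sin α) = μ_s m g → P = 0.22×746/(cos 24.8° + 0.22 sin 24.8°) = 164/1 = 164 N.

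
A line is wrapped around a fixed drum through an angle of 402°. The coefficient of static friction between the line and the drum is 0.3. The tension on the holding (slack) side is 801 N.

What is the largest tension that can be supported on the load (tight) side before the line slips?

At impending slip the capstan equation gives T₂/T₁ = e^{μβ} with β in radians.
β = 402° × π/180 = 7.016 rad.
e^{μβ} = e^{0.3×7.016} = 8.206.
T₂ = T₁ · e^{μβ} = 801 × 8.206 = 6570 N.

T_max ≈ 6570 N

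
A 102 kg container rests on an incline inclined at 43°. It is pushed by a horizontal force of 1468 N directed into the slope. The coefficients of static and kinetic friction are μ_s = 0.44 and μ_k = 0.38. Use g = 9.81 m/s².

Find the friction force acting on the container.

The horizontal push has a component P sin θ into the surface, so N = m g cos θ + P sin θ = 731.8 + 1001 = 1733 N.
Parallel to the incline: P cos θ − m g sin θ = 1074 − 682.4 = 391.2 N; the friction needed to balance this is 391.2 N acting down the slope.
The limit of static friction is μ_s N = 762.5 N.
Since 391.2 N is within the 762.5 N limit, the container stays put and friction is exactly 391 N.

f ≈ 391 N (down the incline)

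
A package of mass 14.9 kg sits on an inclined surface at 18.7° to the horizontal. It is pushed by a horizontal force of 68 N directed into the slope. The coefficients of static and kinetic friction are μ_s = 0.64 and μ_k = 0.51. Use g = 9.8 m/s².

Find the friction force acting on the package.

Normal direction: N = m g cos θ + P sin θ = 160.1 N.
Parallel to the incline: P cos θ − m g sin θ = 64.41 − 46.82 = 17.59 N; the friction needed to balance this is 17.59 N acting down the slope.
Maximum static friction: μ_s N = 0.64 × 160.1 = 102.5 N.
Since 17.59 N is within the 102.5 N limit, the package stays put and friction is exactly 17.6 N.

f ≈ 17.6 N (down the incline)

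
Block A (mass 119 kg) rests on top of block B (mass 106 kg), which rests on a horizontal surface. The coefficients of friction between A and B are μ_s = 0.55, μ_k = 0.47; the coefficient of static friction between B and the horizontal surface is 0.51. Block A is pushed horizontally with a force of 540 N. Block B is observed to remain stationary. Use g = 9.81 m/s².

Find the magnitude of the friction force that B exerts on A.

Between the blocks, N₁ = m_A g = 1167 N.
So the A–B interface can sustain at most μ_s N₁ = 642.1 N of static friction.
Since P = 540 N ≤ 642.1 N, A does not slip on B; friction on A equals P = 540 N.
By Newton's third law B feels 540 N forward from A. With B stationary, the floor's static friction on B balances it: f₂ = 540 N (well within μ_s(m_A+m_B)g = 1126 N).

f ≈ 540 N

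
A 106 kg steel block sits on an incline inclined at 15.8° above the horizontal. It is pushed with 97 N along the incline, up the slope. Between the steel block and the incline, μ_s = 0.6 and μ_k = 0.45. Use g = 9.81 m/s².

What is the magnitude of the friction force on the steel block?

f ≈ 186 N (up the incline)

The normal reaction is N = m g cos θ = 1001 N.
Parallel to the incline, ΣF = 0 gives f = m g sin θ − P = 283.1 − 97 = 186.1 N (up-slope positive).
Maximum static friction available: μ_s N = 0.6 × 1001 = 600.3 N.
Since |186.1| ≤ 600.3 N, no slip — friction simply equals what equilibrium demands.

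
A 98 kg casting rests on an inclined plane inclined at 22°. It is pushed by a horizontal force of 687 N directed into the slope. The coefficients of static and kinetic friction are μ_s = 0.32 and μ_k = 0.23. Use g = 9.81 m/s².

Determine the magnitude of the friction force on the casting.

f ≈ 277 N (down the incline)

The horizontal push has a component P sin θ into the surface, so N = m g cos θ + P sin θ = 891.4 + 257.4 = 1149 N.
Along the incline, the net driving force (taking up-slope positive) is P cos θ − m g sin θ = 637 − 360.1 = 276.8 N, so equilibrium requires friction f = -276.8 N (down-slope).
The limit of static friction is μ_s N = 367.6 N.
|f_req| = 276.8 ≤ 367.6 N → the casting is in equilibrium; friction equals the required value.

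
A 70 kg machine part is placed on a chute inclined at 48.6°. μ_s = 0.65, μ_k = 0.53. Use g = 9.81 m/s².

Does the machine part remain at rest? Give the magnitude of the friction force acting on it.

N = m g cos θ = 454 N.
Down-slope weight component: m g sin θ = 515 N.
μ_s N = 295 N.
515 > 295 N, so it slides; kinetic friction f = μ_k N = 0.53×454 = 241 N.

f ≈ 241 N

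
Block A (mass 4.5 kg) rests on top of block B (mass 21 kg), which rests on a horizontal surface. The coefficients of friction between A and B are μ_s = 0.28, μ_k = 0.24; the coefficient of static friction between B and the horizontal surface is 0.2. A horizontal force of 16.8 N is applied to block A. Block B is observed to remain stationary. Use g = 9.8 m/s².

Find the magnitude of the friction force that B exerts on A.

f ≈ 10.6 N

The normal force B exerts on A is simply A's weight, N₁ = 44.1 N.
Maximum static friction on A from B: μ_s N₁ = 0.28×44.1 = 12.35 N.
Since P = 16.8 N > 12.35 N, A slides on B; the A–B friction is kinetic: f₁ = μ_k N₁ = 0.24×44.1 = 10.6 N.
B experiences an equal 10.6 N forward from A (third law). B is in equilibrium, so the floor supplies f₂ = 10.6 N of static friction (limit μ_s(m_A+m_B)g = 49.98 N, not exceeded).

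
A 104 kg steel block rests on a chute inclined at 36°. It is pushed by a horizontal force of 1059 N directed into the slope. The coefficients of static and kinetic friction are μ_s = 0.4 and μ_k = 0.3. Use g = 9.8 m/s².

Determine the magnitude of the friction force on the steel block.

The horizontal push has a component P sin θ into the surface, so N = m g cos θ + P sin θ = 824.6 + 622.5 = 1447 N.
Parallel to the incline: P cos θ − m g sin θ = 856.7 − 599.1 = 257.7 N; the friction needed to balance this is 257.7 N acting down the slope.
Maximum static friction: μ_s N = 0.4 × 1447 = 578.8 N.
Since 257.7 N is within the 578.8 N limit, the steel block stays put and friction is exactly 258 N.

f ≈ 258 N (down the incline)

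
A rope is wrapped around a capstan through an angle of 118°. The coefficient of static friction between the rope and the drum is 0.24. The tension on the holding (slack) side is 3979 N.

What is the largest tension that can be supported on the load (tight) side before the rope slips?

T_max ≈ 6520 N

At impending slip the capstan equation gives T₂/T₁ = e^{μβ} with β in radians.
β = 118° × π/180 = 2.059 rad.
e^{μβ} = e^{0.24×2.059} = 1.639.
T₂ = T₁ · e^{μβ} = 3979 × 1.639 = 6520 N.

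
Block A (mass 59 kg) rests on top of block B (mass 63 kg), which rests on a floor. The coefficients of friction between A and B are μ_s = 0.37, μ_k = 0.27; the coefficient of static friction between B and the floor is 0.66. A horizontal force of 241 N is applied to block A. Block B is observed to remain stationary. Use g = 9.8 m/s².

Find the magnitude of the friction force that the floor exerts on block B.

f ≈ 156 N

Between the blocks, N₁ = m_A g = 578.2 N.
So the A–B interface can sustain at most μ_s N₁ = 213.9 N of static friction.
P = 241 N exceeds that limit, so A slips over B and the interface friction becomes kinetic: f₁ = μ_k N₁ = 0.27×578.2 = 156 N.
B experiences an equal 156 N forward from A (third law). B is in equilibrium, so the floor supplies f₂ = 156 N of static friction (limit μ_s(m_A+m_B)g = 789.1 N, not exceeded).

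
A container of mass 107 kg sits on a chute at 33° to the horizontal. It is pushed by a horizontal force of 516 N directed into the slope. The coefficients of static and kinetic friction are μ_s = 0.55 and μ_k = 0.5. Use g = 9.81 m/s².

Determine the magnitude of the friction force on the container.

Resolve perpendicular to the incline: N = m g cos θ + P sin θ = 107×9.81×cos 33° + 516×sin 33° = 1161 N.
Along the incline, the net driving force (taking up-slope positive) is P cos θ − m g sin θ = 432.8 − 571.7 = -138.9 N, so equilibrium requires friction f = 138.9 N (up-slope).
Maximum static friction: μ_s N = 0.55 × 1161 = 638.7 N.
Since 138.9 N is within the 638.7 N limit, the container stays put and friction is exactly 139 N.

f ≈ 139 N (up the incline)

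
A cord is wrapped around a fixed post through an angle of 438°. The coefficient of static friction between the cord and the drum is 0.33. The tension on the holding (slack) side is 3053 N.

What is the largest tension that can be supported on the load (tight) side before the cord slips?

T_max ≈ 38000 N

At impending slip the capstan equation gives T₂/T₁ = e^{μβ} with β in radians.
β = 438° × π/180 = 7.645 rad.
e^{μβ} = e^{0.33×7.645} = 12.46.
T₂ = T₁ · e^{μβ} = 3053 × 12.46 = 38000 N.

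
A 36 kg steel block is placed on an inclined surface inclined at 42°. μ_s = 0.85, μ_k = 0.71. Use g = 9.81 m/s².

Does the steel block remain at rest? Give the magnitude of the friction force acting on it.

f ≈ 186 N

N = m g cos θ = 262 N.
Down-slope weight component: m g sin θ = 236 N.
μ_s N = 223 N.
236 > 223 N, so it slides; kinetic friction f = μ_k N = 0.71×262 = 186 N.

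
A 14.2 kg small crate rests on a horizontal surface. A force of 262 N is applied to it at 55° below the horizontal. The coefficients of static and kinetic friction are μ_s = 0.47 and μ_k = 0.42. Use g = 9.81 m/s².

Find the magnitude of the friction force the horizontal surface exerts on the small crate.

f ≈ 150 N

Vertical equilibrium gives N = m g + P sin α = 353.9 N.
The horizontal driving force is P cos α = 150.3 N, so equilibrium needs friction f = 150.3 N.
The static-friction limit is μ_s N = 166.3 N.
Since 150.3 N does not exceed the limit, the small crate stays at rest and f = 150 N.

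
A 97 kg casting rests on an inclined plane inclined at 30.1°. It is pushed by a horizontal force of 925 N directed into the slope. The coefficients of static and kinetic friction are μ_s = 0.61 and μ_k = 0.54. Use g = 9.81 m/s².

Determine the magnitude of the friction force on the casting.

f ≈ 323 N (down the incline)

The horizontal push has a component P sin θ into the surface, so N = m g cos θ + P sin θ = 823.3 + 463.9 = 1287 N.
Parallel to the incline: P cos θ − m g sin θ = 800.3 − 477.2 = 323 N; the friction needed to balance this is 323 N acting down the slope.
Maximum static friction: μ_s N = 0.61 × 1287 = 785.2 N.
|f_req| = 323 ≤ 785.2 N → the casting is in equilibrium; friction equals the required value.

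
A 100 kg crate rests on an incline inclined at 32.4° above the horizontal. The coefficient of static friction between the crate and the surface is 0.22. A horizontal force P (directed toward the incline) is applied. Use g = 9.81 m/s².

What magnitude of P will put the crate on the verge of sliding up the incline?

P ≈ 974 N

At impending motion up the slope, friction acts down-slope at its limit: f = μ_s N.
Perpendicular to the incline: N = m g cos θ + P sin θ.
Along the incline: P cos θ = m g sin θ + μ_s N = m g sin θ + μ_s (m g cos θ + P sin θ).
Solving, P (cos θ − μ_s sin θ) = m g (sin θ + μ_s cos θ), so P = 100×9.81×(sin 32.4° + 0.22 cos 32.4°)/(cos 32.4° − 0.22 sin 32.4°) = 981×0.7216/0.7264 = 974 N.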